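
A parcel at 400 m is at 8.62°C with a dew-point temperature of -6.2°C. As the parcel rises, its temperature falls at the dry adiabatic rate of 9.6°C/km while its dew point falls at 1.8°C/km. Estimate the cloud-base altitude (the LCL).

T and T_d converge at 9.6 − 1.8 = 7.8°C per km
Height above start = (8.62 − (-6.2)) / 7.8 = 1.9 km
LCL altitude = 400 m + 1900 m = 2300 m

2300 m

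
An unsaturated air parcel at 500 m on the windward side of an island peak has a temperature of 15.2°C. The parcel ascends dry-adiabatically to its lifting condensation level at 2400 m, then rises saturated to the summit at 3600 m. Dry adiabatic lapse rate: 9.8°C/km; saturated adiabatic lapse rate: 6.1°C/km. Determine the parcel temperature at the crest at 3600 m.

-10.74°C

From 500 m to 2400 m (dry): cools by 9.8 × 1.9 = 18.62°C, giving -3.42°C.
From 2400 m to 3600 m (saturated): cools by 6.1 × 1.2 = 7.32°C, giving -10.74°C.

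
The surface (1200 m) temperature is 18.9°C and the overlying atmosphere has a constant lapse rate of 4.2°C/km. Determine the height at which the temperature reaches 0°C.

5700 m

Height above start = (18.9 − 0) / 4.2 = 4.5 km
Altitude = 1200 m + 4500 m = 5700 m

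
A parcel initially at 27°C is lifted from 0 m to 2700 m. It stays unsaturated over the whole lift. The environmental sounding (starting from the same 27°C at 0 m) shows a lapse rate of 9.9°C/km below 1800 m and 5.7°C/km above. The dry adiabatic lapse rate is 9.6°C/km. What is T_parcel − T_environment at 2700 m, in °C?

-2.97°C (parcel cooler than environment)

Parcel:
  Dry to 2700 m: -9.6 × 2.7 km = -25.92°C, so T = 1.08°C.
Environment:
  Environment, lower layer to 1800 m: -9.9 × 1.8 km = -17.82°C, so T = 9.18°C.
  Environment, upper layer to 2700 m: -5.7 × 0.9 km = -5.13°C, so T = 4.05°C.
T_parcel − T_env = 1.08 − 4.05 = -2.97°C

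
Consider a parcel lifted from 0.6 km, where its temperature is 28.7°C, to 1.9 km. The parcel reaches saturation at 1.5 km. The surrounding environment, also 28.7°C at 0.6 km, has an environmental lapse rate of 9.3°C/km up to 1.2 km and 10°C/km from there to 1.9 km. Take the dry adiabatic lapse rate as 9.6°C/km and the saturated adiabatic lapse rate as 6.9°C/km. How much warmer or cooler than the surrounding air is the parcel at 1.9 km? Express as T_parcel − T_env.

+1.18°C (parcel warmer than environment)

Parcel:
  600–1500 m, dry: Δz = 0.9 km ⇒ ΔT = -8.64°C; T = 20.06°C
  1500–1900 m, saturated: Δz = 0.4 km ⇒ ΔT = -2.76°C; T = 17.3°C
Environment:
  600–1200 m, environment, lower layer: Δz = 0.6 km ⇒ ΔT = -5.58°C; T = 23.12°C
  1200–1900 m, environment, upper layer: Δz = 0.7 km ⇒ ΔT = -7°C; T = 16.12°C
T_parcel − T_env = 17.3 − 16.12 = +1.18°C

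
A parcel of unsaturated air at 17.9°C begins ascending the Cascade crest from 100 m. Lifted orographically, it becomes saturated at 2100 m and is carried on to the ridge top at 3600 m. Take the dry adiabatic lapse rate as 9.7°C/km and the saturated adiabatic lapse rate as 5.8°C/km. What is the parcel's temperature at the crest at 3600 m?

-10.2°C

Dry to 2100 m: -9.7 × 2 km = -19.4°C, so T = -1.5°C.
Saturated to 3600 m: -5.8 × 1.5 km = -8.7°C, so T = -10.2°C.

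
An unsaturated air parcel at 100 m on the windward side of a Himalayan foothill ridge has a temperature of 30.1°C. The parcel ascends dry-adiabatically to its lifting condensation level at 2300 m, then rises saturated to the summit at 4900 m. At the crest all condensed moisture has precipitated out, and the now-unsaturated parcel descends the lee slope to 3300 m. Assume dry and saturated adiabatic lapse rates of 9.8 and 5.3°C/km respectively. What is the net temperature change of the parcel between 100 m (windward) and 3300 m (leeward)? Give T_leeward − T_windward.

-19.66°C

100–2300 m, dry: Δz = 2.2 km ⇒ ΔT = -21.56°C; T = 8.54°C
2300–4900 m, saturated: Δz = 2.6 km ⇒ ΔT = -13.78°C; T = -5.24°C
4900–3300 m, dry descent: Δz = 1.6 km ⇒ ΔT = +15.68°C; T = 10.44°C
Net change vs windward start: 10.44 − 30.1 = -19.66°C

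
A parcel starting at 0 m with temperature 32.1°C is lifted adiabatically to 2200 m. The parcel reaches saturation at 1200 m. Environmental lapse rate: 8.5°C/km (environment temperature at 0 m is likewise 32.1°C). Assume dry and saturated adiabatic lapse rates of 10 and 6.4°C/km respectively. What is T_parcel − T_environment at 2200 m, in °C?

Parcel:
  Dry to 1200 m: -10 × 1.2 km = -12°C, so T = 20.1°C.
  Saturated to 2200 m: -6.4 × 1 km = -6.4°C, so T = 13.7°C.
Environment:
  Environment to 2200 m: -8.5 × 2.2 km = -18.7°C, so T = 13.4°C.
T_parcel − T_env = 13.7 − 13.4 = +0.3°C

+0.3°C (parcel warmer than environment)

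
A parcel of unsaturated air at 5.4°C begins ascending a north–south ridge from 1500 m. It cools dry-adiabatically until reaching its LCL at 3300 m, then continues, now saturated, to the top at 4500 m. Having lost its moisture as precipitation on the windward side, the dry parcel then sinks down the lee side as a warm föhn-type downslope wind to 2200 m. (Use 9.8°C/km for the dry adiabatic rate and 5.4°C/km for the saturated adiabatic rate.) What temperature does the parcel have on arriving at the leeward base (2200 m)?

3.82°C

1500–3300 m, dry: Δz = 1.8 km ⇒ ΔT = -17.64°C; T = -12.24°C
3300–4500 m, saturated: Δz = 1.2 km ⇒ ΔT = -6.48°C; T = -18.72°C
4500–2200 m, dry descent: Δz = 2.3 km ⇒ ΔT = +22.54°C; T = 3.82°C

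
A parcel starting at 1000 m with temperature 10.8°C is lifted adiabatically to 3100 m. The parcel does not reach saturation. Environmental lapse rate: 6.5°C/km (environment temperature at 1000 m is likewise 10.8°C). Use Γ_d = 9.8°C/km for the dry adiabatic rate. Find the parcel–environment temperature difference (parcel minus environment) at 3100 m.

Parcel:
  From 1000 m to 3100 m (dry): cools by 9.8 × 2.1 = 20.58°C, giving -9.78°C.
Environment:
  From 1000 m to 3100 m (environment): cools by 6.5 × 2.1 = 13.65°C, giving -2.85°C.
T_parcel − T_env = -9.78 − (-2.85) = -6.93°C

-6.93°C (parcel cooler than environment)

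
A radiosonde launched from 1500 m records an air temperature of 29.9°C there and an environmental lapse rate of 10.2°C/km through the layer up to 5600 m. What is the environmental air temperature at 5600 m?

1500–5600 m, environmental: Δz = 4.1 km ⇒ ΔT = -41.82°C; T = -11.92°C

-11.92°C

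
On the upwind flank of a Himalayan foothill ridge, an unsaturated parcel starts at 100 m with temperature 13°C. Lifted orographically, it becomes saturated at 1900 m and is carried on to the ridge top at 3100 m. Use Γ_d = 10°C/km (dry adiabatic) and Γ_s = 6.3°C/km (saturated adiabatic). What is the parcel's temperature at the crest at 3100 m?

-12.56°C

100 → 1900 m (dry, 10°C/km): ΔT = -10 × 1.8 = -18°C → T = -5°C
1900 → 3100 m (saturated, 6.3°C/km): ΔT = -6.3 × 1.2 = -7.56°C → T = -12.56°C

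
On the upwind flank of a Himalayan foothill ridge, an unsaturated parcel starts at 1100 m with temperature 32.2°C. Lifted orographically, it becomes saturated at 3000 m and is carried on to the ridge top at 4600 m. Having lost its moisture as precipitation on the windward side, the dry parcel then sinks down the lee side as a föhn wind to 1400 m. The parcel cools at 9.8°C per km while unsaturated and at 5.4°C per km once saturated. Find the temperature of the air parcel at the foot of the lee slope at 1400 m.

36.3°C

1100–3000 m, dry: Δz = 1.9 km ⇒ ΔT = -18.62°C; T = 13.58°C
3000–4600 m, saturated: Δz = 1.6 km ⇒ ΔT = -8.64°C; T = 4.94°C
4600–1400 m, dry descent: Δz = 3.2 km ⇒ ΔT = +31.36°C; T = 36.3°C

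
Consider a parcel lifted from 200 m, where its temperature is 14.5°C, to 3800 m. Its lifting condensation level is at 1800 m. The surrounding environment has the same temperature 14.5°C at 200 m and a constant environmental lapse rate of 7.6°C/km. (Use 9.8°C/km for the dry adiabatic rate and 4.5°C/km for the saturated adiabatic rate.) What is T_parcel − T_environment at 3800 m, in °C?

Parcel:
  From 200 m to 1800 m (dry): cools by 9.8 × 1.6 = 15.68°C, giving -1.18°C.
  From 1800 m to 3800 m (saturated): cools by 4.5 × 2 = 9°C, giving -10.18°C.
Environment:
  From 200 m to 3800 m (environment): cools by 7.6 × 3.6 = 27.36°C, giving -12.86°C.
T_parcel − T_env = -10.18 − (-12.86) = +2.68°C

+2.68°C (parcel warmer than environment)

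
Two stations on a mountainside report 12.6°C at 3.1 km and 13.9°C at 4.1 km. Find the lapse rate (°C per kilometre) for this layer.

-1.3°C/km

Γ = −ΔT/Δz = (12.6 − 13.9) / (4100 − 3100) m
  = -1.3°C / 1 km = -1.3°C/km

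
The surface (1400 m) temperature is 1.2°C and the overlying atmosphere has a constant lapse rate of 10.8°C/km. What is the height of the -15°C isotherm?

2900 m

Height above start = (1.2 − (-15)) / 10.8 = 1.5 km
Altitude = 1400 m + 1500 m = 2900 m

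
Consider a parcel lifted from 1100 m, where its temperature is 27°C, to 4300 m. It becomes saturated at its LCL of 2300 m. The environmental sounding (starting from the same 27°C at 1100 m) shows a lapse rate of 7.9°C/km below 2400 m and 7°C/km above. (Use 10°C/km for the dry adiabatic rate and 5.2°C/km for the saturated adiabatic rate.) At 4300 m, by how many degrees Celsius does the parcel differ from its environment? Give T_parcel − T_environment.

+1.17°C (parcel warmer than environment)

Parcel:
  1100–2300 m, dry: Δz = 1.2 km ⇒ ΔT = -12°C; T = 15°C
  2300–4300 m, saturated: Δz = 2 km ⇒ ΔT = -10.4°C; T = 4.6°C
Environment:
  1100–2400 m, environment, lower layer: Δz = 1.3 km ⇒ ΔT = -10.27°C; T = 16.73°C
  2400–4300 m, environment, upper layer: Δz = 1.9 km ⇒ ΔT = -13.3°C; T = 3.43°C
T_parcel − T_env = 4.6 − 3.43 = +1.17°C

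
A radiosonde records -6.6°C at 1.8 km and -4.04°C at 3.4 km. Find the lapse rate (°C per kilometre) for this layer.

Γ = −ΔT/Δz = (-6.6 − (-4.04)) / (3400 − 1800) m
  = -2.56°C / 1.6 km = -1.6°C/km

-1.6°C/km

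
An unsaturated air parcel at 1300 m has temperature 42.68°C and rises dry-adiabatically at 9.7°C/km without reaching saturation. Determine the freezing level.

Height above start = (42.68 − 0) / 9.7 = 4.4 km
Altitude = 1300 m + 4400 m = 5700 m

5700 m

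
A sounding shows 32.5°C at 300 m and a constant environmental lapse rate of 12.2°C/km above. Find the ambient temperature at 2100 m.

10.54°C

Environmental to 2100 m: -12.2 × 1.8 km = -21.96°C, so T = 10.54°C.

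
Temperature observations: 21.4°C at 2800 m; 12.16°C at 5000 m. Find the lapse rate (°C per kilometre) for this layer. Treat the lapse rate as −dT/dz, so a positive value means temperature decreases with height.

Γ = −ΔT/Δz = (21.4 − 12.16) / (5000 − 2800) m
  = 9.24°C / 2.2 km = 4.2°C/km

4.2°C/km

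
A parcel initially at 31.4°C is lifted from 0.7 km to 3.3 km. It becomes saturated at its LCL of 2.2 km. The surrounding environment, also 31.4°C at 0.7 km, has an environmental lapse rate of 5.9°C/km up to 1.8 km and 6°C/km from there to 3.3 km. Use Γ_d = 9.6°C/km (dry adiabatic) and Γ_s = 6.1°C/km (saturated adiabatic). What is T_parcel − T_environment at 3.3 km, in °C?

Parcel:
  Dry to 2200 m: -9.6 × 1.5 km = -14.4°C, so T = 17°C.
  Saturated to 3300 m: -6.1 × 1.1 km = -6.71°C, so T = 10.29°C.
Environment:
  Environment, lower layer to 1800 m: -5.9 × 1.1 km = -6.49°C, so T = 24.91°C.
  Environment, upper layer to 3300 m: -6 × 1.5 km = -9°C, so T = 15.91°C.
T_parcel − T_env = 10.29 − 15.91 = -5.62°C

-5.62°C (parcel cooler than environment)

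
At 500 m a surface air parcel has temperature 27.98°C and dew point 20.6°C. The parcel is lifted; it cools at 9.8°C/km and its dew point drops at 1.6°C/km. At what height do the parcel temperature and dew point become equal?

T and T_d converge at 9.8 − 1.6 = 8.2°C per km
Height above start = (27.98 − 20.6) / 8.2 = 0.9 km
LCL altitude = 500 m + 900 m = 1400 m

1400 m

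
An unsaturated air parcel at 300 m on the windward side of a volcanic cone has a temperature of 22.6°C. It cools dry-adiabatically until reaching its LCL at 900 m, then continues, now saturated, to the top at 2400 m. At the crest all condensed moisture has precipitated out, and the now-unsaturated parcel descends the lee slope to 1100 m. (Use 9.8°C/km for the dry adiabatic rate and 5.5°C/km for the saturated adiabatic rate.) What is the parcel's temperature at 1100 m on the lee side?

21.21°C

From 300 m to 900 m (dry): cools by 9.8 × 0.6 = 5.88°C, giving 16.72°C.
From 900 m to 2400 m (saturated): cools by 5.5 × 1.5 = 8.25°C, giving 8.47°C.
From 2400 m to 1100 m (dry descent): warms by 9.8 × 1.3 = 12.74°C, giving 21.21°C.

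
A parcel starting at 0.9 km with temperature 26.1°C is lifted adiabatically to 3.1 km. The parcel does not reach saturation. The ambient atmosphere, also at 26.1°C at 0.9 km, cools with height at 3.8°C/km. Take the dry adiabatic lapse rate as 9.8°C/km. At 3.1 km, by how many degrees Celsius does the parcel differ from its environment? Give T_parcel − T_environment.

Parcel:
  From 900 m to 3100 m (dry): cools by 9.8 × 2.2 = 21.56°C, giving 4.54°C.
Environment:
  From 900 m to 3100 m (environment): cools by 3.8 × 2.2 = 8.36°C, giving 17.74°C.
T_parcel − T_env = 4.54 − 17.74 = -13.2°C

-13.2°C (parcel cooler than environment)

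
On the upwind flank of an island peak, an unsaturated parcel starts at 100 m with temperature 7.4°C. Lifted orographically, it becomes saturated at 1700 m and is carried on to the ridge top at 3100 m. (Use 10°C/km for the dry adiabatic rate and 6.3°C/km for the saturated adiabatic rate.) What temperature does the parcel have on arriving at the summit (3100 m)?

-17.42°C

Dry to 1700 m: -10 × 1.6 km = -16°C, so T = -8.6°C.
Saturated to 3100 m: -6.3 × 1.4 km = -8.82°C, so T = -17.42°C.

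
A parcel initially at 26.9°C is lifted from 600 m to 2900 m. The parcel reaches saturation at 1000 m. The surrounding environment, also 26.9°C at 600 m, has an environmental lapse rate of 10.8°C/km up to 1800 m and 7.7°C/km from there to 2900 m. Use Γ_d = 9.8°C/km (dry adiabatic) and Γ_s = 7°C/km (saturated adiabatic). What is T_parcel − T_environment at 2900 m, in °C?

+4.21°C (parcel warmer than environment)

Parcel:
  From 600 m to 1000 m (dry): cools by 9.8 × 0.4 = 3.92°C, giving 22.98°C.
  From 1000 m to 2900 m (saturated): cools by 7 × 1.9 = 13.3°C, giving 9.68°C.
Environment:
  From 600 m to 1800 m (environment, lower layer): cools by 10.8 × 1.2 = 12.96°C, giving 13.94°C.
  From 1800 m to 2900 m (environment, upper layer): cools by 7.7 × 1.1 = 8.47°C, giving 5.47°C.
T_parcel − T_env = 9.68 − 5.47 = +4.21°C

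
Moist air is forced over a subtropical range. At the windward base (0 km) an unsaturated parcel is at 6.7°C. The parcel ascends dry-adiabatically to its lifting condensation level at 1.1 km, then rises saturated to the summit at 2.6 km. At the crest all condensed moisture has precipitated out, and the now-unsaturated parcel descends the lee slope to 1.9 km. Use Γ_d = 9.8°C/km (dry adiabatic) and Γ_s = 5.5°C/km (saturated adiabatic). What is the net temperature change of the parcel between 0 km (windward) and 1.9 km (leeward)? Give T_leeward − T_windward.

-12.17°C

0 → 1100 m (dry, 9.8°C/km): ΔT = -9.8 × 1.1 = -10.78°C → T = -4.08°C
1100 → 2600 m (saturated, 5.5°C/km): ΔT = -5.5 × 1.5 = -8.25°C → T = -12.33°C
2600 → 1900 m (dry descent, 9.8°C/km): ΔT = +9.8 × 0.7 = +6.86°C → T = -5.47°C
Net change vs windward start: -5.47 − 6.7 = -12.17°C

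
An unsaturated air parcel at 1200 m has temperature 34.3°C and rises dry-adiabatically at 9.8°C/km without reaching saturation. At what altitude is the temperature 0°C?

4700 m

Height above start = (34.3 − 0) / 9.8 = 3.5 km
Altitude = 1200 m + 3500 m = 4700 m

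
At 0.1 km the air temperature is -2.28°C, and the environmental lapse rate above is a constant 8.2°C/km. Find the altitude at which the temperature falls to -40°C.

Height above start = (-2.28 − (-40)) / 8.2 = 4.6 km
Altitude = 100 m + 4600 m = 4700 m

4.7 km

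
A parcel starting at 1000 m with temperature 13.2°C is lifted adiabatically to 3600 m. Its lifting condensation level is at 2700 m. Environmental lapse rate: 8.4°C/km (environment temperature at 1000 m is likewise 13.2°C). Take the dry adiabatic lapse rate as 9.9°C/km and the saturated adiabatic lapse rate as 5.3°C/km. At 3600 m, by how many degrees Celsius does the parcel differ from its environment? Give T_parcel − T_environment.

Parcel:
  1000 → 2700 m (dry, 9.9°C/km): ΔT = -9.9 × 1.7 = -16.83°C → T = -3.63°C
  2700 → 3600 m (saturated, 5.3°C/km): ΔT = -5.3 × 0.9 = -4.77°C → T = -8.4°C
Environment:
  1000 → 3600 m (environment, 8.4°C/km): ΔT = -8.4 × 2.6 = -21.84°C → T = -8.64°C
T_parcel − T_env = -8.4 − (-8.64) = +0.24°C

+0.24°C (parcel warmer than environment)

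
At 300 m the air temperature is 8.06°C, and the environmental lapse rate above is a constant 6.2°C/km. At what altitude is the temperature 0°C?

1600 m

Height above start = (8.06 − 0) / 6.2 = 1.3 km
Altitude = 300 m + 1300 m = 1600 m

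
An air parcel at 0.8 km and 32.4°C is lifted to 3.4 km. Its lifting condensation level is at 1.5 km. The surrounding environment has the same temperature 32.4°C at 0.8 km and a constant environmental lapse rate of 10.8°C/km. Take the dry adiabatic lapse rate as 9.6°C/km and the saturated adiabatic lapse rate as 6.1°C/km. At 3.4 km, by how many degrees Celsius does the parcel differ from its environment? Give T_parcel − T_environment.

+9.77°C (parcel warmer than environment)

Parcel:
  From 800 m to 1500 m (dry): cools by 9.6 × 0.7 = 6.72°C, giving 25.68°C.
  From 1500 m to 3400 m (saturated): cools by 6.1 × 1.9 = 11.59°C, giving 14.09°C.
Environment:
  From 800 m to 3400 m (environment): cools by 10.8 × 2.6 = 28.08°C, giving 4.32°C.
T_parcel − T_env = 14.09 − 4.32 = +9.77°C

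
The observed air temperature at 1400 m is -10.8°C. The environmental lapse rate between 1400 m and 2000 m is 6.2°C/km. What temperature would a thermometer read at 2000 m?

Environmental to 2000 m: -6.2 × 0.6 km = -3.72°C, so T = -14.52°C.

-14.52°C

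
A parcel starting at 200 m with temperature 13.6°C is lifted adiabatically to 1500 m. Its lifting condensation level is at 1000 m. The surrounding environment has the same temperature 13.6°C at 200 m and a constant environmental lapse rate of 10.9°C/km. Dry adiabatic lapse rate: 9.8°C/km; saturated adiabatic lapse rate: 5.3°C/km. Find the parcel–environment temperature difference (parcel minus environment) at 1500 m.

+3.68°C (parcel warmer than environment)

Parcel:
  200 → 1000 m (dry, 9.8°C/km): ΔT = -9.8 × 0.8 = -7.84°C → T = 5.76°C
  1000 → 1500 m (saturated, 5.3°C/km): ΔT = -5.3 × 0.5 = -2.65°C → T = 3.11°C
Environment:
  200 → 1500 m (environment, 10.9°C/km): ΔT = -10.9 × 1.3 = -14.17°C → T = -0.57°C
T_parcel − T_env = 3.11 − (-0.57) = +3.68°C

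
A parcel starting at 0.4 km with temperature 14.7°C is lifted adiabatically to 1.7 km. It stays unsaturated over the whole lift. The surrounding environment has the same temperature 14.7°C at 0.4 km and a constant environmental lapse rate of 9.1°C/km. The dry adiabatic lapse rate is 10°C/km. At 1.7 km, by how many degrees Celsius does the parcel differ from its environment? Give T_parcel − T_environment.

-1.17°C (parcel cooler than environment)

Parcel:
  Dry to 1700 m: -10 × 1.3 km = -13°C, so T = 1.7°C.
Environment:
  Environment to 1700 m: -9.1 × 1.3 km = -11.83°C, so T = 2.87°C.
T_parcel − T_env = 1.7 − 2.87 = -1.17°C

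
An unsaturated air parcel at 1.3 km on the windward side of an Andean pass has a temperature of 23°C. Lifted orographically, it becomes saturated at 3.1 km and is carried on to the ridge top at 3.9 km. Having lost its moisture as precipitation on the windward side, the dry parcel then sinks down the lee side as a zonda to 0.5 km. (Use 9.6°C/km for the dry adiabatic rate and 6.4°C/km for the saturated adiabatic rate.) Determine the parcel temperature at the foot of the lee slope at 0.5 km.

33.24°C

1300–3100 m, dry: Δz = 1.8 km ⇒ ΔT = -17.28°C; T = 5.72°C
3100–3900 m, saturated: Δz = 0.8 km ⇒ ΔT = -5.12°C; T = 0.6°C
3900–500 m, dry descent: Δz = 3.4 km ⇒ ΔT = +32.64°C; T = 33.24°C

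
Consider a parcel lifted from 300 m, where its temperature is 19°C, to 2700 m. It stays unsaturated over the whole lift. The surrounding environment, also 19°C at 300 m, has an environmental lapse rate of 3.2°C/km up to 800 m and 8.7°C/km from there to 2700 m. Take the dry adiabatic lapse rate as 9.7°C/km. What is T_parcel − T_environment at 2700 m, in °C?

-5.15°C (parcel cooler than environment)

Parcel:
  300 → 2700 m (dry, 9.7°C/km): ΔT = -9.7 × 2.4 = -23.28°C → T = -4.28°C
Environment:
  300 → 800 m (environment, lower layer, 3.2°C/km): ΔT = -3.2 × 0.5 = -1.6°C → T = 17.4°C
  800 → 2700 m (environment, upper layer, 8.7°C/km): ΔT = -8.7 × 1.9 = -16.53°C → T = 0.87°C
T_parcel − T_env = -4.28 − 0.87 = -5.15°C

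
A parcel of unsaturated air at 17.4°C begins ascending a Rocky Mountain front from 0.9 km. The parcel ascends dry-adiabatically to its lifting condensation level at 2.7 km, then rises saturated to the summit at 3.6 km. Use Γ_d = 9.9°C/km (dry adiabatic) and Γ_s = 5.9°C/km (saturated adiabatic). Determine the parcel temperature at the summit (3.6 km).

900–2700 m, dry: Δz = 1.8 km ⇒ ΔT = -17.82°C; T = -0.42°C
2700–3600 m, saturated: Δz = 0.9 km ⇒ ΔT = -5.31°C; T = -5.73°C

-5.73°C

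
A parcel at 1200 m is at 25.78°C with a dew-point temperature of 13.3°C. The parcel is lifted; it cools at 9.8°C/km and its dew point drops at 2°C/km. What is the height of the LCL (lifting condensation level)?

T and T_d converge at 9.8 − 2 = 7.8°C per km
Height above start = (25.78 − 13.3) / 7.8 = 1.6 km
LCL altitude = 1200 m + 1600 m = 2800 m

2800 m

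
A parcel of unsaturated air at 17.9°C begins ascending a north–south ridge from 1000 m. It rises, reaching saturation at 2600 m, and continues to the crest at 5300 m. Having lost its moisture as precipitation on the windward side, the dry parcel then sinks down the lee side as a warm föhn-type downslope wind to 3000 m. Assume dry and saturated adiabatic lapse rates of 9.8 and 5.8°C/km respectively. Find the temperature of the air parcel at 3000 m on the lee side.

From 1000 m to 2600 m (dry): cools by 9.8 × 1.6 = 15.68°C, giving 2.22°C.
From 2600 m to 5300 m (saturated): cools by 5.8 × 2.7 = 15.66°C, giving -13.44°C.
From 5300 m to 3000 m (dry descent): warms by 9.8 × 2.3 = 22.54°C, giving 9.1°C.

9.1°C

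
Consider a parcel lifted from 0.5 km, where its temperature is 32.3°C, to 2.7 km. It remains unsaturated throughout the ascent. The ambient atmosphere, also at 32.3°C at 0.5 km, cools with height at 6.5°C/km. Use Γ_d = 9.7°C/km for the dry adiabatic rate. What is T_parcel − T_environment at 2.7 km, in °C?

-7.04°C (parcel cooler than environment)

Parcel:
  500 → 2700 m (dry, 9.7°C/km): ΔT = -9.7 × 2.2 = -21.34°C → T = 10.96°C
Environment:
  500 → 2700 m (environment, 6.5°C/km): ΔT = -6.5 × 2.2 = -14.3°C → T = 18°C
T_parcel − T_env = 10.96 − 18 = -7.04°C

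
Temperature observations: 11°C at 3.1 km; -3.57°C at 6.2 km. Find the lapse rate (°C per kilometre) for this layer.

4.7°C/km

Γ = −ΔT/Δz = (11 − (-3.57)) / (6200 − 3100) m
  = 14.57°C / 3.1 km = 4.7°C/km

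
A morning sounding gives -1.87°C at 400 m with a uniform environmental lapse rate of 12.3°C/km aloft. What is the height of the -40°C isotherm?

3500 m

Height above start = (-1.87 − (-40)) / 12.3 = 3.1 km
Altitude = 400 m + 3100 m = 3500 m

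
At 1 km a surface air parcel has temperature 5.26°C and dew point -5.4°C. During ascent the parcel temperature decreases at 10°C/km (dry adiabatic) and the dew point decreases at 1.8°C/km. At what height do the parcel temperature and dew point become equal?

2.3 km

T and T_d converge at 10 − 1.8 = 8.2°C per km
Height above start = (5.26 − (-5.4)) / 8.2 = 1.3 km
LCL altitude = 1000 m + 1300 m = 2300 m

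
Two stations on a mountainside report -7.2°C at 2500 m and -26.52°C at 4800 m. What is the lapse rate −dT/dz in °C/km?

8.4°C/km

Γ = −ΔT/Δz = (-7.2 − (-26.52)) / (4800 − 2500) m
  = 19.32°C / 2.3 km = 8.4°C/km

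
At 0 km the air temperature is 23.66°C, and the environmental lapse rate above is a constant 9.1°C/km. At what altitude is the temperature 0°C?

Height above start = (23.66 − 0) / 9.1 = 2.6 km
Altitude = 0 m + 2600 m = 2600 m

2.6 km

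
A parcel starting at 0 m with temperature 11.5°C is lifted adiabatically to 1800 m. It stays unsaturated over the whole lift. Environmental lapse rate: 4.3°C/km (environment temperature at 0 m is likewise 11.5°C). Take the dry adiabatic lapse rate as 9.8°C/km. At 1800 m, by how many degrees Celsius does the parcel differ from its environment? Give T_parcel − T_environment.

Parcel:
  From 0 m to 1800 m (dry): cools by 9.8 × 1.8 = 17.64°C, giving -6.14°C.
Environment:
  From 0 m to 1800 m (environment): cools by 4.3 × 1.8 = 7.74°C, giving 3.76°C.
T_parcel − T_env = -6.14 − 3.76 = -9.9°C

-9.9°C (parcel cooler than environment)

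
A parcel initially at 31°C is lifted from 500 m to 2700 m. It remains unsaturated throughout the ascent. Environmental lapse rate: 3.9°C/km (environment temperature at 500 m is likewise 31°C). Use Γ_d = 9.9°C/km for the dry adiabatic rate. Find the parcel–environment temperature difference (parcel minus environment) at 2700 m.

-13.2°C (parcel cooler than environment)

Parcel:
  500 → 2700 m (dry, 9.9°C/km): ΔT = -9.9 × 2.2 = -21.78°C → T = 9.22°C
Environment:
  500 → 2700 m (environment, 3.9°C/km): ΔT = -3.9 × 2.2 = -8.58°C → T = 22.42°C
T_parcel − T_env = 9.22 − 22.42 = -13.2°C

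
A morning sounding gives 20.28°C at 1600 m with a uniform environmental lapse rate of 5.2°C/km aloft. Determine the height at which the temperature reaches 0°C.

Height above start = (20.28 − 0) / 5.2 = 3.9 km
Altitude = 1600 m + 3900 m = 5500 m

5500 m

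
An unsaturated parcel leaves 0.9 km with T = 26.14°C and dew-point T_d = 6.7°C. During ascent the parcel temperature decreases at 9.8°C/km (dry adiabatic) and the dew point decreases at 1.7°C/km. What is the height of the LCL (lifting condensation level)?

T and T_d converge at 9.8 − 1.7 = 8.1°C per km
Height above start = (26.14 − 6.7) / 8.1 = 2.4 km
LCL altitude = 900 m + 2400 m = 3300 m

3.3 km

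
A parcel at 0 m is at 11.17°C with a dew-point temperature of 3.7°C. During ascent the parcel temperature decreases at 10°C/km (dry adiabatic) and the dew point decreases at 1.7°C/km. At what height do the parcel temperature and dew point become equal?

900 m

T and T_d converge at 10 − 1.7 = 8.3°C per km
Height above start = (11.17 − 3.7) / 8.3 = 0.9 km
LCL altitude = 0 m + 900 m = 900 m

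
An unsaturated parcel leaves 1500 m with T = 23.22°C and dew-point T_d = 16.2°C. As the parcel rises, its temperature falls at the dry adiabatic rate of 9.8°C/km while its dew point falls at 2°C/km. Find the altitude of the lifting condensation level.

T and T_d converge at 9.8 − 2 = 7.8°C per km
Height above start = (23.22 − 16.2) / 7.8 = 0.9 km
LCL altitude = 1500 m + 900 m = 2400 m

2400 m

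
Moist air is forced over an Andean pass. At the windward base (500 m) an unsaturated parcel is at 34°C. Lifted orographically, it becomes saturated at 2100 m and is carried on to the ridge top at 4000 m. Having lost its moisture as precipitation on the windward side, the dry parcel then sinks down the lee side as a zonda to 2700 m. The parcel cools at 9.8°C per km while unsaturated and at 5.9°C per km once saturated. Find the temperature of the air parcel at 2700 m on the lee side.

19.85°C

500–2100 m, dry: Δz = 1.6 km ⇒ ΔT = -15.68°C; T = 18.32°C
2100–4000 m, saturated: Δz = 1.9 km ⇒ ΔT = -11.21°C; T = 7.11°C
4000–2700 m, dry descent: Δz = 1.3 km ⇒ ΔT = +12.74°C; T = 19.85°C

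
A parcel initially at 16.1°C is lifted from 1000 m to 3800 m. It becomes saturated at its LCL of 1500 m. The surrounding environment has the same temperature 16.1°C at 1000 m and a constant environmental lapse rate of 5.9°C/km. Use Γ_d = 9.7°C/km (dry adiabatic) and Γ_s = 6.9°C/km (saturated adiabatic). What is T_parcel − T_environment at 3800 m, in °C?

Parcel:
  1000 → 1500 m (dry, 9.7°C/km): ΔT = -9.7 × 0.5 = -4.85°C → T = 11.25°C
  1500 → 3800 m (saturated, 6.9°C/km): ΔT = -6.9 × 2.3 = -15.87°C → T = -4.62°C
Environment:
  1000 → 3800 m (environment, 5.9°C/km): ΔT = -5.9 × 2.8 = -16.52°C → T = -0.42°C
T_parcel − T_env = -4.62 − (-0.42) = -4.2°C

-4.2°C (parcel cooler than environment)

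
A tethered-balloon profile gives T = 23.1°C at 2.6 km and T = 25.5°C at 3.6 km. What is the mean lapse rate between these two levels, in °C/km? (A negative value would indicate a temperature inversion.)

-2.4°C/km

Γ = −ΔT/Δz = (23.1 − 25.5) / (3600 − 2600) m
  = -2.4°C / 1 km = -2.4°C/km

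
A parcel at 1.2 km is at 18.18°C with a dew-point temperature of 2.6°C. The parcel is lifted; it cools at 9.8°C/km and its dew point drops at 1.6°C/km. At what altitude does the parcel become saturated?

T and T_d converge at 9.8 − 1.6 = 8.2°C per km
Height above start = (18.18 − 2.6) / 8.2 = 1.9 km
LCL altitude = 1200 m + 1900 m = 3100 m

3.1 km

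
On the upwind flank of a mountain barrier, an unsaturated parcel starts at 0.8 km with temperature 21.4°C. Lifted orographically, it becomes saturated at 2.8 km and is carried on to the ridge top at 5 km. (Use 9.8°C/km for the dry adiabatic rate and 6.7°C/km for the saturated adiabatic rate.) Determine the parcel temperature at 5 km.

-12.94°C

Dry to 2800 m: -9.8 × 2 km = -19.6°C, so T = 1.8°C.
Saturated to 5000 m: -6.7 × 2.2 km = -14.74°C, so T = -12.94°C.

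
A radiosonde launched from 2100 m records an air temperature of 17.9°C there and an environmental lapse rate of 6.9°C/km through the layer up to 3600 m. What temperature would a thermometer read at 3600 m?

2100 → 3600 m (environmental, 6.9°C/km): ΔT = -6.9 × 1.5 = -10.35°C → T = 7.55°C

7.55°C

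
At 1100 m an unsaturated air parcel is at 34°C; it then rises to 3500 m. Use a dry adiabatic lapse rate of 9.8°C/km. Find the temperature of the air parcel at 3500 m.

From 1100 m to 3500 m (dry adiabatic): cools by 9.8 × 2.4 = 23.52°C, giving 10.48°C.

10.48°C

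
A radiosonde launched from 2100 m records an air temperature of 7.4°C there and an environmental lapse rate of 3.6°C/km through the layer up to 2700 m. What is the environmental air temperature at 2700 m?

Environmental to 2700 m: -3.6 × 0.6 km = -2.16°C, so T = 5.24°C.

5.24°C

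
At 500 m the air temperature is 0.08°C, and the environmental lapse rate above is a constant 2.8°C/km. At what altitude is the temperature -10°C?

4100 m

Height above start = (0.08 − (-10)) / 2.8 = 3.6 km
Altitude = 500 m + 3600 m = 4100 m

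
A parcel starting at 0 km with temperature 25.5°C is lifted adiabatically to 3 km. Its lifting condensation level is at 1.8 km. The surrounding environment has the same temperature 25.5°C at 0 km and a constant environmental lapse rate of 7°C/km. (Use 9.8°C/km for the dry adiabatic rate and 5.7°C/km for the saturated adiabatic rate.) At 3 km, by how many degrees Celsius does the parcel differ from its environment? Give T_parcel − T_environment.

Parcel:
  0–1800 m, dry: Δz = 1.8 km ⇒ ΔT = -17.64°C; T = 7.86°C
  1800–3000 m, saturated: Δz = 1.2 km ⇒ ΔT = -6.84°C; T = 1.02°C
Environment:
  0–3000 m, environment: Δz = 3 km ⇒ ΔT = -21°C; T = 4.5°C
T_parcel − T_env = 1.02 − 4.5 = -3.48°C

-3.48°C (parcel cooler than environment)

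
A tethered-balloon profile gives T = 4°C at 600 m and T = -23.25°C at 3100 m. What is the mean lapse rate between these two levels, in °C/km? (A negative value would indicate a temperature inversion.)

Γ = −ΔT/Δz = (4 − (-23.25)) / (3100 − 600) m
  = 27.25°C / 2.5 km = 10.9°C/km

10.9°C/km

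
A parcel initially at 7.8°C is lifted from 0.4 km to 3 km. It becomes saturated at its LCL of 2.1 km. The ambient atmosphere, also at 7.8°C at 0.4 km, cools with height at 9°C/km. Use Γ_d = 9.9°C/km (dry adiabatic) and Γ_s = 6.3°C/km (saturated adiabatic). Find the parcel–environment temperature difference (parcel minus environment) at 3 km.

Parcel:
  400–2100 m, dry: Δz = 1.7 km ⇒ ΔT = -16.83°C; T = -9.03°C
  2100–3000 m, saturated: Δz = 0.9 km ⇒ ΔT = -5.67°C; T = -14.7°C
Environment:
  400–3000 m, environment: Δz = 2.6 km ⇒ ΔT = -23.4°C; T = -15.6°C
T_parcel − T_env = -14.7 − (-15.6) = +0.9°C

+0.9°C (parcel warmer than environment)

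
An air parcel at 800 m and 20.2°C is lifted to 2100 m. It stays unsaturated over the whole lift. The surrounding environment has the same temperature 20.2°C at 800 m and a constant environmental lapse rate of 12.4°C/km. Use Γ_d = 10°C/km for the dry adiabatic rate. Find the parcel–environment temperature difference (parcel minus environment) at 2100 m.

+3.12°C (parcel warmer than environment)

Parcel:
  800 → 2100 m (dry, 10°C/km): ΔT = -10 × 1.3 = -13°C → T = 7.2°C
Environment:
  800 → 2100 m (environment, 12.4°C/km): ΔT = -12.4 × 1.3 = -16.12°C → T = 4.08°C
T_parcel − T_env = 7.2 − 4.08 = +3.12°C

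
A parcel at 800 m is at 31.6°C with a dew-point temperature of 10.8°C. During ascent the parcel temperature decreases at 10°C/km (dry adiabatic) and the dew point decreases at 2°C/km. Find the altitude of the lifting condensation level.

T and T_d converge at 10 − 2 = 8°C per km
Height above start = (31.6 − 10.8) / 8 = 2.6 km
LCL altitude = 800 m + 2600 m = 3400 m

3400 m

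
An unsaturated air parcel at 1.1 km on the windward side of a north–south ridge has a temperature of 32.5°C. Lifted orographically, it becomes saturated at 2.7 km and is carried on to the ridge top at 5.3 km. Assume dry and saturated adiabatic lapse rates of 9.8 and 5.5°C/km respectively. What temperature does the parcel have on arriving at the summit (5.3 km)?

2.52°C

1100 → 2700 m (dry, 9.8°C/km): ΔT = -9.8 × 1.6 = -15.68°C → T = 16.82°C
2700 → 5300 m (saturated, 5.5°C/km): ΔT = -5.5 × 2.6 = -14.3°C → T = 2.52°C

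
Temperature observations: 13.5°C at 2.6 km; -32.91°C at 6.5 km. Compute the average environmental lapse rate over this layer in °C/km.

Γ = −ΔT/Δz = (13.5 − (-32.91)) / (6500 − 2600) m
  = 46.41°C / 3.9 km = 11.9°C/km

11.9°C/km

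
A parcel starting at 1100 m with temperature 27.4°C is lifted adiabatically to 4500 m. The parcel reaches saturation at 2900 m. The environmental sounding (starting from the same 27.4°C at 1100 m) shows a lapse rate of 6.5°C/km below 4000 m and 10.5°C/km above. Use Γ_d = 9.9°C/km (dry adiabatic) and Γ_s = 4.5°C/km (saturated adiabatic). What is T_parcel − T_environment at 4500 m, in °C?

-0.92°C (parcel cooler than environment)

Parcel:
  1100–2900 m, dry: Δz = 1.8 km ⇒ ΔT = -17.82°C; T = 9.58°C
  2900–4500 m, saturated: Δz = 1.6 km ⇒ ΔT = -7.2°C; T = 2.38°C
Environment:
  1100–4000 m, environment, lower layer: Δz = 2.9 km ⇒ ΔT = -18.85°C; T = 8.55°C
  4000–4500 m, environment, upper layer: Δz = 0.5 km ⇒ ΔT = -5.25°C; T = 3.3°C
T_parcel − T_env = 2.38 − 3.3 = -0.92°C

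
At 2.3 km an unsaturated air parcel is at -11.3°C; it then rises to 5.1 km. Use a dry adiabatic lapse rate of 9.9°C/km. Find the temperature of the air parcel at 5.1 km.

Dry adiabatic to 5100 m: -9.9 × 2.8 km = -27.72°C, so T = -39.02°C.

-39.02°C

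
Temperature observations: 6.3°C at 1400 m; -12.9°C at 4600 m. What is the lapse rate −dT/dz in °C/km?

Γ = −ΔT/Δz = (6.3 − (-12.9)) / (4600 − 1400) m
  = 19.2°C / 3.2 km = 6°C/km

6°C/km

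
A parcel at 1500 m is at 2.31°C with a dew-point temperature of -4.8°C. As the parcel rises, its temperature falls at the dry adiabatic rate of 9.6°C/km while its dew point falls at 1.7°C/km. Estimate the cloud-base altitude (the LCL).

T and T_d converge at 9.6 − 1.7 = 7.9°C per km
Height above start = (2.31 − (-4.8)) / 7.9 = 0.9 km
LCL altitude = 1500 m + 900 m = 2400 m

2400 m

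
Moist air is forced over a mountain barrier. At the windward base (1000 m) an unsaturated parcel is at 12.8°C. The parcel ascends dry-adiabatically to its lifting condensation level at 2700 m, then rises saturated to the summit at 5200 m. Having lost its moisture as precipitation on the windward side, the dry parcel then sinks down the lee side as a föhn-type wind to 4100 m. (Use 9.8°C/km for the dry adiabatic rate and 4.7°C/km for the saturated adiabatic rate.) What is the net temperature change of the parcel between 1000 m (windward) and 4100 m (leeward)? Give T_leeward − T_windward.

From 1000 m to 2700 m (dry): cools by 9.8 × 1.7 = 16.66°C, giving -3.86°C.
From 2700 m to 5200 m (saturated): cools by 4.7 × 2.5 = 11.75°C, giving -15.61°C.
From 5200 m to 4100 m (dry descent): warms by 9.8 × 1.1 = 10.78°C, giving -4.83°C.
Net change vs windward start: -4.83 − 12.8 = -17.63°C

-17.63°C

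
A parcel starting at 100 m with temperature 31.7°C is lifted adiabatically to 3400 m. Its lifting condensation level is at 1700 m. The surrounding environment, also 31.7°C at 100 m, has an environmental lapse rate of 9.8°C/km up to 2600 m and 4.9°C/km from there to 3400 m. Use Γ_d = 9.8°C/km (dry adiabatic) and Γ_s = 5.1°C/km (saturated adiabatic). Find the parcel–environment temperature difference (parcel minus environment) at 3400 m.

Parcel:
  Dry to 1700 m: -9.8 × 1.6 km = -15.68°C, so T = 16.02°C.
  Saturated to 3400 m: -5.1 × 1.7 km = -8.67°C, so T = 7.35°C.
Environment:
  Environment, lower layer to 2600 m: -9.8 × 2.5 km = -24.5°C, so T = 7.2°C.
  Environment, upper layer to 3400 m: -4.9 × 0.8 km = -3.92°C, so T = 3.28°C.
T_parcel − T_env = 7.35 − 3.28 = +4.07°C

+4.07°C (parcel warmer than environment)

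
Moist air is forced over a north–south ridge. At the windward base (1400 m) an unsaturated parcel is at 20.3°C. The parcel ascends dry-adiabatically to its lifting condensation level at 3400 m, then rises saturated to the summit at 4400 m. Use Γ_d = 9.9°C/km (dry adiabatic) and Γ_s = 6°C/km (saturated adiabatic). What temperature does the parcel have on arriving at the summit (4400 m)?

-5.5°C

1400–3400 m, dry: Δz = 2 km ⇒ ΔT = -19.8°C; T = 0.5°C
3400–4400 m, saturated: Δz = 1 km ⇒ ΔT = -6°C; T = -5.5°C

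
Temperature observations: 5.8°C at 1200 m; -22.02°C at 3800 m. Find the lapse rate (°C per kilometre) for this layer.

Γ = −ΔT/Δz = (5.8 − (-22.02)) / (3800 − 1200) m
  = 27.82°C / 2.6 km = 10.7°C/km

10.7°C/km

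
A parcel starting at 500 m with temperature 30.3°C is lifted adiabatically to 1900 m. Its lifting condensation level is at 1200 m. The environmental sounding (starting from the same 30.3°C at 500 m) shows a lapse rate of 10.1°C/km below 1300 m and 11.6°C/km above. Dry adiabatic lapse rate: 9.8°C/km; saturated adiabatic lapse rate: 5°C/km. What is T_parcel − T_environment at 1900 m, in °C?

Parcel:
  From 500 m to 1200 m (dry): cools by 9.8 × 0.7 = 6.86°C, giving 23.44°C.
  From 1200 m to 1900 m (saturated): cools by 5 × 0.7 = 3.5°C, giving 19.94°C.
Environment:
  From 500 m to 1300 m (environment, lower layer): cools by 10.1 × 0.8 = 8.08°C, giving 22.22°C.
  From 1300 m to 1900 m (environment, upper layer): cools by 11.6 × 0.6 = 6.96°C, giving 15.26°C.
T_parcel − T_env = 19.94 − 15.26 = +4.68°C

+4.68°C (parcel warmer than environment)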